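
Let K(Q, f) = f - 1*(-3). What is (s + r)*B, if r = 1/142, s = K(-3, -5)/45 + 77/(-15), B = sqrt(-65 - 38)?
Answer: -33041*I*sqrt(103)/6390 ≈ -52.477*I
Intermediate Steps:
K(Q, f) = 3 + f (K(Q, f) = f + 3 = 3 + f)
B = I*sqrt(103) (B = sqrt(-103) = I*sqrt(103) ≈ 10.149*I)
s = -233/45 (s = (3 - 5)/45 + 77/(-15) = -2*1/45 + 77*(-1/15) = -2/45 - 77/15 = -233/45 ≈ -5.1778)
r = 1/142 ≈ 0.0070423
(s + r)*B = (-233/45 + 1/142)*(I*sqrt(103)) = -33041*I*sqrt(103)/6390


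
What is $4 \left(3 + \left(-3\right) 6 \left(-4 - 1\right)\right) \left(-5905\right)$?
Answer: $-2196660$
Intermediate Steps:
$4 \left(3 + \left(-3\right) 6 \left(-4 - 1\right)\right) \left(-5905\right) = 4 \left(3 - -90\right) \left(-5905\right) = 4 \left(3 + 90\right) \left(-5905\right) = 4 \cdot 93 \left(-5905\right) = 372 \left(-5905\right) = -2196660$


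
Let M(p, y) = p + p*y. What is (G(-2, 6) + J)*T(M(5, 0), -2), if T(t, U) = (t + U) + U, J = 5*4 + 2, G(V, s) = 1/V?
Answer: 43/2 ≈ 21.500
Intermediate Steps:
J = 22 (J = 20 + 2 = 22)
T(t, U) = t + 2*U (T(t, U) = (U + t) + U = t + 2*U)
(G(-2, 6) + J)*T(M(5, 0), -2) = (1/(-2) + 22)*(5*(1 + 0) + 2*(-2)) = (-1/2 + 22)*(5*1 - 4) = 43*(5 - 4)/2 = (43/2)*1 = 43/2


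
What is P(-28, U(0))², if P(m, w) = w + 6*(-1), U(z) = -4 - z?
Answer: 100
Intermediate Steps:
P(m, w) = -6 + w (P(m, w) = w - 6 = -6 + w)
P(-28, U(0))² = (-6 + (-4 - 1*0))² = (-6 + (-4 + 0))² = (-6 - 4)² = (-10)² = 100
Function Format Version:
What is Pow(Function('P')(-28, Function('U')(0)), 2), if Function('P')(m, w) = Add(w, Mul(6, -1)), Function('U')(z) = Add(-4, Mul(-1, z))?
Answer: 100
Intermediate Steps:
Function('P')(m, w) = Add(-6, w) (Function('P')(m, w) = Add(w, -6) = Add(-6, w))
Pow(Function('P')(-28, Function('U')(0)), 2) = Pow(Add(-6, Add(-4, Mul(-1, 0))), 2) = Pow(Add(-6, Add(-4, 0)), 2) = Pow(Add(-6, -4), 2) = Pow(-10, 2) = 100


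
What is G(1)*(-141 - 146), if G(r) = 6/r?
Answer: -1722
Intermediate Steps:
G(1)*(-141 - 146) = (6/1)*(-141 - 146) = (6*1)*(-287) = 6*(-287) = -1722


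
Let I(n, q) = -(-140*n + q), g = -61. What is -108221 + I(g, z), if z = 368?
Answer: -117129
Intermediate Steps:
I(n, q) = -q + 140*n (I(n, q) = -(q - 140*n) = -q + 140*n)
-108221 + I(g, z) = -108221 + (-1*368 + 140*(-61)) = -108221 + (-368 - 8540) = -108221 - 8908 = -117129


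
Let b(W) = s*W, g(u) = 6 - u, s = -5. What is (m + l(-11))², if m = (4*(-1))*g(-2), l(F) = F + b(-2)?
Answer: 1089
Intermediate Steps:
b(W) = -5*W
l(F) = 10 + F (l(F) = F - 5*(-2) = F + 10 = 10 + F)
m = -32 (m = (4*(-1))*(6 - 1*(-2)) = -4*(6 + 2) = -4*8 = -32)
(m + l(-11))² = (-32 + (10 - 11))² = (-32 - 1)² = (-33)² = 1089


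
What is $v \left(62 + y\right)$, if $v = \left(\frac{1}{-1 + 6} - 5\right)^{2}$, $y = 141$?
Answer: $\frac{116928}{25} \approx 4677.1$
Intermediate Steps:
$v = \frac{576}{25}$ ($v = \left(\frac{1}{5} - 5\right)^{2} = \left(- \frac{24}{5}\right)^{2} = \frac{576}{25} \approx 23.04$)
$v \left(62 + y\right) = \frac{576 \left(62 + 141\right)}{25} = \frac{576}{25} \cdot 203 = \frac{116928}{25}$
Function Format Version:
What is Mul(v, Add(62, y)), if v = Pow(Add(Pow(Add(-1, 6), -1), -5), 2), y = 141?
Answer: Rational(116928, 25) ≈ 4677.1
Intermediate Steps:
v = Rational(576, 25) (v = Pow(Add(Pow(5, -1), -5), 2) = Pow(Add(Rational(1, 5), -5), 2) = Pow(Rational(-24, 5), 2) = Rational(576, 25) ≈ 23.040)
Mul(v, Add(62, y)) = Mul(Rational(576, 25), Add(62, 141)) = Mul(Rational(576, 25), 203) = Rational(116928, 25)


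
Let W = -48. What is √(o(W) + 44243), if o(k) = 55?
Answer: 3*√4922 ≈ 210.47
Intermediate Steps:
√(o(W) + 44243) = √(55 + 44243) = √44298 = 3*√4922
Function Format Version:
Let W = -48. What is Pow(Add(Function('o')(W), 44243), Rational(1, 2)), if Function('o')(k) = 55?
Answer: Mul(3, Pow(4922, Rational(1, 2))) ≈ 210.47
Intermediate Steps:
Pow(Add(Function('o')(W), 44243), Rational(1, 2)) = Pow(Add(55, 44243), Rational(1, 2)) = Pow(44298, Rational(1, 2)) = Mul(3, Pow(4922, Rational(1, 2)))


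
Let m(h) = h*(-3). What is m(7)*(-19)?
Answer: 399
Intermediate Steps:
m(h) = -3*h
m(7)*(-19) = -3*7*(-19) = -21*(-19) = 399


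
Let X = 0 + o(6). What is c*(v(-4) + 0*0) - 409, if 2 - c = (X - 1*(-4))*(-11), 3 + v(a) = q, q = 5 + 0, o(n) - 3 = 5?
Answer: -141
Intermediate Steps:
o(n) = 8 (o(n) = 3 + 5 = 8)
q = 5
v(a) = 2 (v(a) = -3 + 5 = 2)
X = 8 (X = 0 + 8 = 8)
c = 134 (c = 2 - (8 - 1*(-4))*(-11) = 2 - (8 + 4)*(-11) = 2 - 12*(-11) = 2 - 1*(-132) = 2 + 132 = 134)
c*(v(-4) + 0*0) - 409 = 134*(2 + 0*0) - 409 = 134*(2 + 0) - 409 = 134*2 - 409 = 268 - 409 = -141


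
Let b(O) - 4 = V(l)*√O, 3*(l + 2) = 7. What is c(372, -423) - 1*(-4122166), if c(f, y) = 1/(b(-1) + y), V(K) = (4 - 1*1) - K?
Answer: 6513488080987/1580113 - 24*I/1580113 ≈ 4.1222e+6 - 1.5189e-5*I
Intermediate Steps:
l = ⅓ (l = -2 + (⅓)*7 = -2 + 7/3 = ⅓ ≈ 0.33333)
V(K) = 3 - K (V(K) = (4 - 1) - K = 3 - K)
b(O) = 4 + 8*√O/3 (b(O) = 4 + (3 - 1*⅓)*√O = 4 + (3 - ⅓)*√O = 4 + 8*√O/3)
c(f, y) = 1/(4 + y + 8*I/3) (c(f, y) = 1/((4 + 8*√(-1)/3) + y) = 1/((4 + 8*I/3) + y) = 1/(4 + y + 8*I/3))
c(372, -423) - 1*(-4122166) = 3/(12 + 3*(-423) + 8*I) - 1*(-4122166) = 3/(12 - 1269 + 8*I) + 4122166 = 3/(-1257 + 8*I) + 4122166 = 3*((-1257 - 8*I)/1580113) + 4122166 = 3*(-1257 - 8*I)/1580113 + 4122166 = 4122166 + 3*(-1257 - 8*I)/1580113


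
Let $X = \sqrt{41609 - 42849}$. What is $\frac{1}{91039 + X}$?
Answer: $\frac{91039}{8288100761} - \frac{2 i \sqrt{310}}{8288100761} \approx 1.0984 \cdot 10^{-5} - 4.2487 \cdot 10^{-9} i$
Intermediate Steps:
$X = 2 i \sqrt{310}$ ($X = \sqrt{-1240} = 2 i \sqrt{310} \approx 35.214 i$)
$\frac{1}{91039 + X} = \frac{1}{91039 + 2 i \sqrt{310}}$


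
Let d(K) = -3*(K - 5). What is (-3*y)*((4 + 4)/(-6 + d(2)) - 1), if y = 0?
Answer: 0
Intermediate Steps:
d(K) = 15 - 3*K (d(K) = -3*(-5 + K) = 15 - 3*K)
(-3*y)*((4 + 4)/(-6 + d(2)) - 1) = (-3*0)*((4 + 4)/(-6 + (15 - 3*2)) - 1) = 0*(8/(-6 + (15 - 6)) - 1) = 0*(8/(-6 + 9) - 1) = 0*(8/3 - 1) = 0*(5/3) = 0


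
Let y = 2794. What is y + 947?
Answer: 3741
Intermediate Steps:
y + 947 = 2794 + 947 = 3741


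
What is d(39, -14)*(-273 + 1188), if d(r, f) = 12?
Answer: 10980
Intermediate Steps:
d(39, -14)*(-273 + 1188) = 12*(-273 + 1188) = 12*915 = 10980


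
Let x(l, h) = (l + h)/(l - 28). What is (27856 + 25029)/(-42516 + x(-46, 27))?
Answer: -782698/629233 ≈ -1.2439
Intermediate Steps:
x(l, h) = (h + l)/(-28 + l)
(27856 + 25029)/(-42516 + x(-46, 27)) = (27856 + 25029)/(-42516 + (27 - 46)/(-28 - 46)) = 52885/(-42516 - 19/(-74)) = 52885/(-42516 - 1/74*(-19)) = 52885/(-42516 + 19/74) = 52885/(-3146165/74) = 52885*(-74/3146165) = -782698/629233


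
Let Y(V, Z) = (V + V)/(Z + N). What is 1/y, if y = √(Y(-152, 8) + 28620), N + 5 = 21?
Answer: √257466/85822 ≈ 0.0059124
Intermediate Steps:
N = 16 (N = -5 + 21 = 16)
Y(V, Z) = 2*V/(16 + Z) (Y(V, Z) = (V + V)/(Z + 16) = (2*V)/(16 + Z) = 2*V/(16 + Z))
y = √257466/3 (y = √(2*(-152)/(16 + 8) + 28620) = √(2*(-152)/24 + 28620) = √(2*(-152)*(1/24) + 28620) = √(-38/3 + 28620) = √(85822/3) = √257466/3 ≈ 169.14)
1/y = 1/(√257466/3) = √257466/85822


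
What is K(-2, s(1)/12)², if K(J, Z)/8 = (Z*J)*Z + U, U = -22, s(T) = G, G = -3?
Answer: 31329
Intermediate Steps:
s(T) = -3
K(J, Z) = -176 + 8*J*Z² (K(J, Z) = 8*((Z*J)*Z - 22) = 8*((J*Z)*Z - 22) = 8*(J*Z² - 22) = 8*(-22 + J*Z²) = -176 + 8*J*Z²)
K(-2, s(1)/12)² = (-176 + 8*(-2)*(-3/12)²)² = (-176 + 8*(-2)*(-3*1/12)²)² = (-176 + 8*(-2)*(-¼)²)² = (-176 + 8*(-2)*(1/16))² = (-176 - 1)² = (-177)² = 31329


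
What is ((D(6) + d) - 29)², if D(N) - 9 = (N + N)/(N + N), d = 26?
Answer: 49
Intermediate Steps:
D(N) = 10 (D(N) = 9 + (N + N)/(N + N) = 9 + (2*N)/((2*N)) = 9 + (2*N)*(1/(2*N)) = 9 + 1 = 10)
((D(6) + d) - 29)² = ((10 + 26) - 29)² = (36 - 29)² = 7² = 49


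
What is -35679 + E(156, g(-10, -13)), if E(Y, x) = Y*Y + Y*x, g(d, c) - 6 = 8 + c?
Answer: -11187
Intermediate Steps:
g(d, c) = 14 + c (g(d, c) = 6 + (8 + c) = 14 + c)
E(Y, x) = Y² + Y*x
-35679 + E(156, g(-10, -13)) = -35679 + 156*(156 + (14 - 13)) = -35679 + 156*(156 + 1) = -35679 + 156*157 = -35679 + 24492 = -11187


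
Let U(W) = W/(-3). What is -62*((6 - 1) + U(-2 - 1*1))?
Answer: -372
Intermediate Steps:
U(W) = -W/3 (U(W) = W*(-1/3) = -W/3)
-62*((6 - 1) + U(-2 - 1*1)) = -62*((6 - 1) - (-2 - 1*1)/3) = -62*(5 - (-2 - 1)/3) = -62*(5 - 1/3*(-3)) = -62*(5 + 1) = -62*6 = -372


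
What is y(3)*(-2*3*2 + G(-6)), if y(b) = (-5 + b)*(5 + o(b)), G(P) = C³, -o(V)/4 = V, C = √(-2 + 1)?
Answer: -168 - 14*I ≈ -168.0 - 14.0*I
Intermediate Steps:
C = I (C = √(-1) = I ≈ 1.0*I)
o(V) = -4*V
G(P) = -I (G(P) = I³ = -I)
y(b) = (-5 + b)*(5 - 4*b)
y(3)*(-2*3*2 + G(-6)) = (-25 - 4*3² + 25*3)*(-2*3*2 - I) = (-25 - 4*9 + 75)*(-6*2 - I) = (-25 - 36 + 75)*(-12 - I) = 14*(-12 - I) = -168 - 14*I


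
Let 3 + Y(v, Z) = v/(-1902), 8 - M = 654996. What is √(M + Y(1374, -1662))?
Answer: 6*I*√1828318422/317 ≈ 809.32*I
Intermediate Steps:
M = -654988 (M = 8 - 1*654996 = 8 - 654996 = -654988)
Y(v, Z) = -3 - v/1902 (Y(v, Z) = -3 + v/(-1902) = -3 + v*(-1/1902) = -3 - v/1902)
√(M + Y(1374, -1662)) = √(-654988 + (-3 - 1/1902*1374)) = √(-654988 + (-3 - 229/317)) = √(-654988 - 1180/317) = √(-207632376/317) = 6*I*√1828318422/317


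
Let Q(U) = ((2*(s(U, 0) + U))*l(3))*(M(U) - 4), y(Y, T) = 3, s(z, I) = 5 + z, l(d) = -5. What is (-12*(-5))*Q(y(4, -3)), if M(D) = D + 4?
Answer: -19800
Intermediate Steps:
M(D) = 4 + D
Q(U) = U*(-50 - 20*U) (Q(U) = ((2*((5 + U) + U))*(-5))*((4 + U) - 4) = ((2*(5 + 2*U))*(-5))*U = ((10 + 4*U)*(-5))*U = (-50 - 20*U)*U = U*(-50 - 20*U))
(-12*(-5))*Q(y(4, -3)) = (-12*(-5))*(10*3*(-5 - 2*3)) = 60*(10*3*(-5 - 6)) = 60*(10*3*(-11)) = 60*(-330) = -19800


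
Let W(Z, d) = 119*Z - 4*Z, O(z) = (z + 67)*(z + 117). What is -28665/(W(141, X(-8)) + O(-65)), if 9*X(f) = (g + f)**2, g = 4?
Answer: -28665/16319 ≈ -1.7565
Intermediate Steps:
X(f) = (4 + f)**2/9
O(z) = (67 + z)*(117 + z)
W(Z, d) = 115*Z
-28665/(W(141, X(-8)) + O(-65)) = -28665/(115*141 + (7839 + (-65)**2 + 184*(-65))) = -28665/(16215 + (7839 + 4225 - 11960)) = -28665/(16215 + 104) = -28665/16319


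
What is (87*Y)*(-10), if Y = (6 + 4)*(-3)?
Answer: 26100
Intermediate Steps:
Y = -30 (Y = 10*(-3) = -30)
(87*Y)*(-10) = (87*(-30))*(-10) = -2610*(-10) = 26100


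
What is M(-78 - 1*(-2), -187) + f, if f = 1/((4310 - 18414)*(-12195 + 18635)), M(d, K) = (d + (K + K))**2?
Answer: 18393026399999/90829760 ≈ 2.0250e+5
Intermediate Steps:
M(d, K) = (d + 2*K)**2
f = -1/90829760 (f = 1/(-14104*6440) = 1/(-90829760) = -1/90829760 ≈ -1.1010e-8)
M(-78 - 1*(-2), -187) + f = ((-78 - 1*(-2)) + 2*(-187))**2 - 1/90829760 = ((-78 + 2) - 374)**2 - 1/90829760 = (-76 - 374)**2 - 1/90829760 = (-450)**2 - 1/90829760 = 202500 - 1/90829760 = 18393026399999/90829760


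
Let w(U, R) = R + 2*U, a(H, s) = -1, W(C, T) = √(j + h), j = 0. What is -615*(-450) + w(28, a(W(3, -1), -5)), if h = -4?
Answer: 276805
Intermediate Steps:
W(C, T) = 2*I (W(C, T) = √(0 - 4) = √(-4) = 2*I)
-615*(-450) + w(28, a(W(3, -1), -5)) = -615*(-450) + (-1 + 2*28) = 276750 + (-1 + 56) = 276750 + 55 = 276805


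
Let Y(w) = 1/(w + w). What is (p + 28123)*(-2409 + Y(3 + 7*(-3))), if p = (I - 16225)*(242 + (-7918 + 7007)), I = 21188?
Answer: 71377363475/9 ≈ 7.9308e+9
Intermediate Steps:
Y(w) = 1/(2*w)
p = -3320247 (p = (21188 - 16225)*(242 + (-7918 + 7007)) = 4963*(242 - 911) = 4963*(-669) = -3320247)
(p + 28123)*(-2409 + Y(3 + 7*(-3))) = (-3320247 + 28123)*(-2409 + 1/(2*(3 + 7*(-3)))) = -3292124*(-2409 + 1/(2*(3 - 21))) = -3292124*(-2409 + (1/2)/(-18)) = -3292124*(-2409 + (1/2)*(-1/18)) = -3292124*(-2409 - 1/36) = -3292124*(-86725/36) = 71377363475/9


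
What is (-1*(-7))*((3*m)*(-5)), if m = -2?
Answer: 210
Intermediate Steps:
(-1*(-7))*((3*m)*(-5)) = (-1*(-7))*((3*(-2))*(-5)) = 7*(-6*(-5)) = 7*30 = 210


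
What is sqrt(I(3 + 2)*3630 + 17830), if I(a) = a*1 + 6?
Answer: 76*sqrt(10) ≈ 240.33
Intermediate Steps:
I(a) = 6 + a (I(a) = a + 6 = 6 + a)
sqrt(I(3 + 2)*3630 + 17830) = sqrt((6 + (3 + 2))*3630 + 17830) = sqrt((6 + 5)*3630 + 17830) = sqrt(11*3630 + 17830) = sqrt(39930 + 17830) = sqrt(57760) = 76*sqrt(10)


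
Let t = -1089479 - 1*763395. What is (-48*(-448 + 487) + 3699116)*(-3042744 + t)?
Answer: -18100294276792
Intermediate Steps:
t = -1852874 (t = -1089479 - 763395 = -1852874)
(-48*(-448 + 487) + 3699116)*(-3042744 + t) = (-48*(-448 + 487) + 3699116)*(-3042744 - 1852874) = (-48*39 + 3699116)*(-4895618) = (-1872 + 3699116)*(-4895618) = 3697244*(-4895618) = -18100294276792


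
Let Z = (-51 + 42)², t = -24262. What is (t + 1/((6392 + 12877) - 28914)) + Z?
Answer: -233225746/9645 ≈ -24181.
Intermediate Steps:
Z = 81 (Z = (-9)² = 81)
(t + 1/((6392 + 12877) - 28914)) + Z = (-24262 + 1/((6392 + 12877) - 28914)) + 81 = (-24262 + 1/(19269 - 28914)) + 81 = (-24262 + 1/(-9645)) + 81 = (-24262 - 1/9645) + 81 = -234006991/9645 + 81 = -233225746/9645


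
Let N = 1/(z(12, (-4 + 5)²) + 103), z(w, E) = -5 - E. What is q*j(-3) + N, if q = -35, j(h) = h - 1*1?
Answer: 13581/97 ≈ 140.01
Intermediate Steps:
j(h) = -1 + h (j(h) = h - 1 = -1 + h)
N = 1/97 (N = 1/((-5 - (-4 + 5)²) + 103) = 1/((-5 - 1*1²) + 103) = 1/((-5 - 1*1) + 103) = 1/((-5 - 1) + 103) = 1/(-6 + 103) = 1/97 ≈ 0.010309)
q*j(-3) + N = -35*(-1 - 3) + 1/97 = -35*(-4) + 1/97 = 140 + 1/97 = 13581/97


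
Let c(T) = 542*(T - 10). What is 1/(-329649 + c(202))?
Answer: -1/225585 ≈ -4.4329e-6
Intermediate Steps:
c(T) = -5420 + 542*T (c(T) = 542*(-10 + T) = -5420 + 542*T)
1/(-329649 + c(202)) = 1/(-329649 + (-5420 + 542*202)) = 1/(-329649 + (-5420 + 109484)) = 1/(-329649 + 104064) = 1/(-225585) = -1/225585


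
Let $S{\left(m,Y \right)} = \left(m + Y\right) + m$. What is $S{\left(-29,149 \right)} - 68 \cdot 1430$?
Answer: $-97149$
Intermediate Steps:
$S{\left(m,Y \right)} = Y + 2 m$ ($S{\left(m,Y \right)} = \left(Y + m\right) + m = Y + 2 m$)
$S{\left(-29,149 \right)} - 68 \cdot 1430 = \left(149 + 2 \left(-29\right)\right) - 68 \cdot 1430 = \left(149 - 58\right) - 97240 = 91 - 97240 = -97149$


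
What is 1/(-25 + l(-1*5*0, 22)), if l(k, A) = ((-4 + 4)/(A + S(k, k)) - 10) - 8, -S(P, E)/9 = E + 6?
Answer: -1/43 ≈ -0.023256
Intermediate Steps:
S(P, E) = -54 - 9*E (S(P, E) = -9*(E + 6) = -9*(6 + E) = -54 - 9*E)
l(k, A) = -18 (l(k, A) = ((-4 + 4)/(A + (-54 - 9*k)) - 10) - 8 = (0/(-54 + A - 9*k) - 10) - 8 = (0 - 10) - 8 = -10 - 8 = -18)
1/(-25 + l(-1*5*0, 22)) = 1/(-25 - 18) = 1/(-43) = -1/43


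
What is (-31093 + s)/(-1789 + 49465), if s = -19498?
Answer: -50591/47676 ≈ -1.0611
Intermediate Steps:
(-31093 + s)/(-1789 + 49465) = (-31093 - 19498)/(-1789 + 49465) = -50591/47676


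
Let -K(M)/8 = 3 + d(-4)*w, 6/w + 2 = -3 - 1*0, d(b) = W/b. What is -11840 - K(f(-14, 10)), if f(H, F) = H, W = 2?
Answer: -59056/5 ≈ -11811.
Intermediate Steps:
d(b) = 2/b
w = -6/5 (w = 6/(-2 + (-3 - 1*0)) = 6/(-2 + (-3 + 0)) = 6/(-2 - 3) = 6/(-5) = 6*(-1/5) = -6/5 ≈ -1.2000)
K(M) = -144/5 (K(M) = -8*(3 + (2/(-4))*(-6/5)) = -8*(3 + (2*(-1/4))*(-6/5)) = -8*(3 - 1/2*(-6/5)) = -8*(3 + 3/5) = -8*18/5 = -144/5)
-11840 - K(f(-14, 10)) = -11840 - 1*(-144/5) = -11840 + 144/5 = -59056/5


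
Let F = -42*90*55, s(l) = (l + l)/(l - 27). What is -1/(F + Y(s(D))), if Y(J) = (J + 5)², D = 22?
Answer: 25/5197139 ≈ 4.8103e-6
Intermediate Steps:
s(l) = 2*l/(-27 + l) (s(l) = (2*l)/(-27 + l) = 2*l/(-27 + l))
Y(J) = (5 + J)²
F = -207900 (F = -3780*55 = -207900)
-1/(F + Y(s(D))) = -1/(-207900 + (5 + 2*22/(-27 + 22))²) = -1/(-207900 + (5 + 2*22/(-5))²) = -1/(-207900 + (5 + 2*22*(-⅕))²) = -1/(-207900 + (5 - 44/5)²) = -1/(-207900 + (-19/5)²) = -1/(-207900 + 361/25) = -1/(-5197139/25) = -1*(-25/5197139) = 25/5197139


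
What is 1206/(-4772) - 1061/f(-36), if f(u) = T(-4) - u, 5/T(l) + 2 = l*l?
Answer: -35748571/1214474 ≈ -29.435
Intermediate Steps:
T(l) = 5/(-2 + l²) (T(l) = 5/(-2 + l*l) = 5/(-2 + l²))
f(u) = 5/14 - u (f(u) = 5/(-2 + (-4)²) - u = 5/(-2 + 16) - u = 5/14 - u)
1206/(-4772) - 1061/f(-36) = 1206/(-4772) - 1061/(5/14 - 1*(-36)) = 1206*(-1/4772) - 1061/(5/14 + 36) = -603/2386 - 1061/509/14 = -603/2386 - 1061*14/509 = -603/2386 - 14854/509 = -35748571/1214474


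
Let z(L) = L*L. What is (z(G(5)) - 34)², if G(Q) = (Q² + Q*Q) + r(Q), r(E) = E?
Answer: 8946081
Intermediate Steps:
G(Q) = Q + 2*Q² (G(Q) = (Q² + Q*Q) + Q = (Q² + Q²) + Q = 2*Q² + Q = Q + 2*Q²)
z(L) = L²
(z(G(5)) - 34)² = ((5*(1 + 2*5))² - 34)² = ((5*(1 + 10))² - 34)² = ((5*11)² - 34)² = (55² - 34)² = (3025 - 34)² = 2991² = 8946081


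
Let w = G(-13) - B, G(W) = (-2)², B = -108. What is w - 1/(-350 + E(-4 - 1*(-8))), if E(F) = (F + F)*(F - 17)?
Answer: 50849/454 ≈ 112.00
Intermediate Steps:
E(F) = 2*F*(-17 + F) (E(F) = (2*F)*(-17 + F) = 2*F*(-17 + F))
G(W) = 4
w = 112 (w = 4 - 1*(-108) = 4 + 108 = 112)
w - 1/(-350 + E(-4 - 1*(-8))) = 112 - 1/(-350 + 2*(-4 - 1*(-8))*(-17 + (-4 - 1*(-8)))) = 112 - 1/(-350 + 2*(-4 + 8)*(-17 + (-4 + 8))) = 112 - 1/(-350 + 2*4*(-17 + 4)) = 112 - 1/(-350 + 2*4*(-13)) = 112 - 1/(-350 - 104) = 112 - 1/(-454) = 112 - 1*(-1/454) = 112 + 1/454 = 50849/454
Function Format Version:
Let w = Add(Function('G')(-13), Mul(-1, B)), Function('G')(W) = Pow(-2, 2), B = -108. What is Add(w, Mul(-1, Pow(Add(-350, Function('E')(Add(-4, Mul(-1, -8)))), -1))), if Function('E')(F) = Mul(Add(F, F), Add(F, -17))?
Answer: Rational(50849, 454) ≈ 112.00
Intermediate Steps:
Function('E')(F) = Mul(2, F, Add(-17, F)) (Function('E')(F) = Mul(Mul(2, F), Add(-17, F)) = Mul(2, F, Add(-17, F)))
Function('G')(W) = 4
w = 112 (w = Add(4, Mul(-1, -108)) = Add(4, 108) = 112)
Add(w, Mul(-1, Pow(Add(-350, Function('E')(Add(-4, Mul(-1, -8)))), -1))) = Add(112, Mul(-1, Pow(Add(-350, Mul(2, Add(-4, Mul(-1, -8)), Add(-17, Add(-4, Mul(-1, -8))))), -1))) = Add(112, Mul(-1, Pow(Add(-350, Mul(2, Add(-4, 8), Add(-17, Add(-4, 8)))), -1))) = Add(112, Mul(-1, Pow(Add(-350, Mul(2, 4, Add(-17, 4))), -1))) = Add(112, Mul(-1, Pow(Add(-350, Mul(2, 4, -13)), -1))) = Add(112, Mul(-1, Pow(Add(-350, -104), -1))) = Add(112, Mul(-1, Pow(-454, -1))) = Add(112, Mul(-1, Rational(-1, 454))) = Add(112, Rational(1, 454)) = Rational(50849, 454)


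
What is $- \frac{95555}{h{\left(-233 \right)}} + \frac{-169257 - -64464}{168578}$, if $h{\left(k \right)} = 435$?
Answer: $- \frac{111407281}{505734} \approx -220.29$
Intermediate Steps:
$- \frac{95555}{h{\left(-233 \right)}} + \frac{-169257 - -64464}{168578} = - \frac{95555}{435} + \frac{-169257 - -64464}{168578} = \left(-95555\right) \frac{1}{435} + \left(-169257 + 64464\right) \frac{1}{168578} = - \frac{659}{3} - \frac{104793}{168578} = - \frac{111407281}{505734}$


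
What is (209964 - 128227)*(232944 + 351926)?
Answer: 47805519190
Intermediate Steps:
(209964 - 128227)*(232944 + 351926) = 81737*584870 = 47805519190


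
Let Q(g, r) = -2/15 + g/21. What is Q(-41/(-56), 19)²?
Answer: 37249/3841600 ≈ 0.0096962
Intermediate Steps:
Q(g, r) = -2/15 + g/21 (Q(g, r) = -2*1/15 + g*(1/21) = -2/15 + g/21)
Q(-41/(-56), 19)² = (-2/15 + (-41/(-56))/21)² = (-2/15 + (-41*(-1/56))/21)² = (-2/15 + (1/21)*(41/56))² = (-2/15 + 41/1176)² = (-193/1960)² = 37249/3841600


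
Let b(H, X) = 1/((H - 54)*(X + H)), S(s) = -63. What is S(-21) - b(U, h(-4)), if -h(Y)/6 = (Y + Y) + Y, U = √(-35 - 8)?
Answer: -974397728/15466693 + 18*I*√43/15466693 ≈ -63.0 + 7.6315e-6*I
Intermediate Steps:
U = I*√43 (U = √(-43) = I*√43 ≈ 6.5574*I)
h(Y) = -18*Y (h(Y) = -6*((Y + Y) + Y) = -6*(2*Y + Y) = -18*Y)
b(H, X) = 1/((-54 + H)*(H + X))
S(-21) - b(U, h(-4)) = -63 - 1/((I*√43)² - 54*I*√43 - (-972)*(-4) + (I*√43)*(-18*(-4))) = -63 - 1/(-43 - 54*I*√43 - 54*72 + (I*√43)*72) = -63 - 1/(-43 - 54*I*√43 - 3888 + 72*I*√43) = -63 - 1/(-3931 + 18*I*√43)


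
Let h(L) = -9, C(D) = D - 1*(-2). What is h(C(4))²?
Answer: 81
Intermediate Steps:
C(D) = 2 + D (C(D) = D + 2 = 2 + D)
h(C(4))² = (-9)² = 81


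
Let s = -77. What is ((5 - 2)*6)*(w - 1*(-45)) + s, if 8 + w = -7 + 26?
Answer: 931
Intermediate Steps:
w = 11 (w = -8 + (-7 + 26) = -8 + 19 = 11)
((5 - 2)*6)*(w - 1*(-45)) + s = ((5 - 2)*6)*(11 - 1*(-45)) - 77 = (3*6)*(11 + 45) - 77 = 18*56 - 77 = 1008 - 77 = 931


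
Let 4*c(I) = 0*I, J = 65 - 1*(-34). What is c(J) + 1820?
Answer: 1820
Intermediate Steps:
J = 99 (J = 65 + 34 = 99)
c(I) = 0 (c(I) = (0*I)/4 = (¼)*0 = 0)
c(J) + 1820 = 0 + 1820 = 1820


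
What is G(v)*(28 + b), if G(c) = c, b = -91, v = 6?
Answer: -378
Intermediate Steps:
G(v)*(28 + b) = 6*(28 - 91) = 6*(-63) = -378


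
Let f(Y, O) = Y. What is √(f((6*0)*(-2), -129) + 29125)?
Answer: 5*√1165 ≈ 170.66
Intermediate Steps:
√(f((6*0)*(-2), -129) + 29125) = √((6*0)*(-2) + 29125) = √(0*(-2) + 29125) = √(0 + 29125) = √29125 = 5*√1165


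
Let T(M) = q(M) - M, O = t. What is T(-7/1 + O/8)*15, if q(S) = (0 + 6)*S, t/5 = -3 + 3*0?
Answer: -5325/8 ≈ -665.63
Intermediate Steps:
t = -15 (t = 5*(-3 + 3*0) = 5*(-3 + 0) = 5*(-3) = -15)
O = -15
q(S) = 6*S
T(M) = 5*M (T(M) = 6*M - M = 5*M)
T(-7/1 + O/8)*15 = (5*(-7/1 - 15/8))*15 = (5*(-7*1 - 15*⅛))*15 = (5*(-7 - 15/8))*15 = (5*(-71/8))*15 = -355/8*15 = -5325/8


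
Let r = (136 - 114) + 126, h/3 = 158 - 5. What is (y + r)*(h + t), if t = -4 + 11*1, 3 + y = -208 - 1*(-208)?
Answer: 67570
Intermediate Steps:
h = 459 (h = 3*(158 - 5) = 3*153 = 459)
y = -3 (y = -3 + (-208 - 1*(-208)) = -3 + (-208 + 208) = -3 + 0 = -3)
r = 148 (r = 22 + 126 = 148)
t = 7 (t = -4 + 11 = 7)
(y + r)*(h + t) = (-3 + 148)*(459 + 7) = 145*466 = 67570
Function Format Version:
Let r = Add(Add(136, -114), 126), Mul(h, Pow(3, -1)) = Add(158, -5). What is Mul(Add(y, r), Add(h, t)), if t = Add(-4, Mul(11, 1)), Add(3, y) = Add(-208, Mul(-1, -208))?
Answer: 67570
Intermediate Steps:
h = 459 (h = Mul(3, Add(158, -5)) = Mul(3, 153) = 459)
y = -3 (y = Add(-3, Add(-208, Mul(-1, -208))) = Add(-3, Add(-208, 208)) = Add(-3, 0) = -3)
r = 148 (r = Add(22, 126) = 148)
t = 7 (t = Add(-4, 11) = 7)
Mul(Add(y, r), Add(h, t)) = Mul(Add(-3, 148), Add(459, 7)) = Mul(145, 466) = 67570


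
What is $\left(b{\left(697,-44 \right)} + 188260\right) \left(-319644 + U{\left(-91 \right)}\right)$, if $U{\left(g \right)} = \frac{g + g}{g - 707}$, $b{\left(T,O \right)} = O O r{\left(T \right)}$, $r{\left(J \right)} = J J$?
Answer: $- \frac{17139530980562380}{57} \approx -3.0069 \cdot 10^{14}$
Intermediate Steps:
$r{\left(J \right)} = J^{2}$
$b{\left(T,O \right)} = O^{2} T^{2}$ ($b{\left(T,O \right)} = O O T^{2} = O^{2} T^{2}$)
$U{\left(g \right)} = \frac{2 g}{-707 + g}$
$\left(b{\left(697,-44 \right)} + 188260\right) \left(-319644 + U{\left(-91 \right)}\right) = \left(\left(-44\right)^{2} \cdot 697^{2} + 188260\right) \left(-319644 + 2 \left(-91\right) \frac{1}{-707 - 91}\right) = \left(1936 \cdot 485809 + 188260\right) \left(-319644 + 2 \left(-91\right) \frac{1}{-798}\right) = \left(940526224 + 188260\right) \left(-319644 + 2 \left(-91\right) \left(- \frac{1}{798}\right)\right) = 940714484 \left(-319644 + \frac{13}{57}\right) = 940714484 \left(- \frac{18219695}{57}\right) = - \frac{17139530980562380}{57}$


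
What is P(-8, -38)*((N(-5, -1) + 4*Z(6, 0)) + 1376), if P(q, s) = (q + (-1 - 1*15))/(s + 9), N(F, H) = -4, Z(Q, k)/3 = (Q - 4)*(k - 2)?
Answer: 31776/29 ≈ 1095.7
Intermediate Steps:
Z(Q, k) = 3*(-4 + Q)*(-2 + k) (Z(Q, k) = 3*((Q - 4)*(k - 2)) = 3*((-4 + Q)*(-2 + k)) = 3*(-4 + Q)*(-2 + k))
P(q, s) = (-16 + q)/(9 + s) (P(q, s) = (q + (-1 - 15))/(9 + s) = (q - 16)/(9 + s) = (-16 + q)/(9 + s))
P(-8, -38)*((N(-5, -1) + 4*Z(6, 0)) + 1376) = ((-16 - 8)/(9 - 38))*((-4 + 4*(24 - 12*0 - 6*6 + 3*6*0)) + 1376) = (-24/(-29))*((-4 + 4*(24 + 0 - 36 + 0)) + 1376) = (-1/29*(-24))*((-4 + 4*(-12)) + 1376) = 24*((-4 - 48) + 1376)/29 = 24*(-52 + 1376)/29 = (24/29)*1324 = 31776/29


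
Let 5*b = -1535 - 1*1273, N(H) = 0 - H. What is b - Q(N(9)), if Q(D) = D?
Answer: -2763/5 ≈ -552.60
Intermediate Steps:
N(H) = -H
b = -2808/5 (b = (-1535 - 1*1273)/5 = (-1535 - 1273)/5 = (1/5)*(-2808) = -2808/5 ≈ -561.60)
b - Q(N(9)) = -2808/5 - (-1)*9 = -2808/5 - 1*(-9) = -2808/5 + 9 = -2763/5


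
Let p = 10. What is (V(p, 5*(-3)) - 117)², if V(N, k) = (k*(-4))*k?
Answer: 1034289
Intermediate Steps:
V(N, k) = -4*k² (V(N, k) = (-4*k)*k = -4*k²)
(V(p, 5*(-3)) - 117)² = (-4*(5*(-3))² - 117)² = (-4*(-15)² - 117)² = (-4*225 - 117)² = (-900 - 117)² = (-1017)² = 1034289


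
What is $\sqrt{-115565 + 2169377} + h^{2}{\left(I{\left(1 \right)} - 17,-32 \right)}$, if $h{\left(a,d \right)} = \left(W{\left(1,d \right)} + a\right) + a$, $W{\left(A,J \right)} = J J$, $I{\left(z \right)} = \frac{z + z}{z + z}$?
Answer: $984064 + 2 \sqrt{513453} \approx 9.855 \cdot 10^{5}$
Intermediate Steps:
$I{\left(z \right)} = 1$ ($I{\left(z \right)} = \frac{2 z}{2 z} = 2 z \frac{1}{2 z} = 1$)
$W{\left(A,J \right)} = J^{2}$
$h{\left(a,d \right)} = d^{2} + 2 a$ ($h{\left(a,d \right)} = \left(d^{2} + a\right) + a = \left(a + d^{2}\right) + a = d^{2} + 2 a$)
$\sqrt{-115565 + 2169377} + h^{2}{\left(I{\left(1 \right)} - 17,-32 \right)} = \sqrt{-115565 + 2169377} + \left(\left(-32\right)^{2} + 2 \left(1 - 17\right)\right)^{2} = \sqrt{2053812} + \left(1024 + 2 \left(-16\right)\right)^{2} = 2 \sqrt{513453} + \left(1024 - 32\right)^{2} = 2 \sqrt{513453} + 992^{2} = 2 \sqrt{513453} + 984064 = 984064 + 2 \sqrt{513453}$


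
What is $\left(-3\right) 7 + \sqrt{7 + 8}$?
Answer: $-21 + \sqrt{15} \approx -17.127$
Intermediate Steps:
$\left(-3\right) 7 + \sqrt{7 + 8} = -21 + \sqrt{15}$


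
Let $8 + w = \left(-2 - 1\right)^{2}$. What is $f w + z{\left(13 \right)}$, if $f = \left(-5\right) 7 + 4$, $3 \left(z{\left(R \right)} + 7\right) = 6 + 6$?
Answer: $-34$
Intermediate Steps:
$w = 1$ ($w = -8 + \left(-2 - 1\right)^{2} = -8 + \left(-3\right)^{2} = -8 + 9 = 1$)
$z{\left(R \right)} = -3$ ($z{\left(R \right)} = -7 + \frac{6 + 6}{3} = -7 + \frac{1}{3} \cdot 12 = -7 + 4 = -3$)
$f = -31$ ($f = -35 + 4 = -31$)
$f w + z{\left(13 \right)} = \left(-31\right) 1 - 3 = -31 - 3 = -34$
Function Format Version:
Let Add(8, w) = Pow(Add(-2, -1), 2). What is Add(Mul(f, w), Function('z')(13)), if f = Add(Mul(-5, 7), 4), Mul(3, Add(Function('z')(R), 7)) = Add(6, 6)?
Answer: -34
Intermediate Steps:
w = 1 (w = Add(-8, Pow(Add(-2, -1), 2)) = Add(-8, Pow(-3, 2)) = Add(-8, 9) = 1)
Function('z')(R) = -3 (Function('z')(R) = Add(-7, Mul(Rational(1, 3), Add(6, 6))) = Add(-7, Mul(Rational(1, 3), 12)) = Add(-7, 4) = -3)
f = -31 (f = Add(-35, 4) = -31)
Add(Mul(f, w), Function('z')(13)) = Add(Mul(-31, 1), -3) = Add(-31, -3) = -34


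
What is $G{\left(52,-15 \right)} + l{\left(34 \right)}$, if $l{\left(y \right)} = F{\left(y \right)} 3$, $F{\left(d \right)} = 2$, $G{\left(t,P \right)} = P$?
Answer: $-9$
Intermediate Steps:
$l{\left(y \right)} = 6$ ($l{\left(y \right)} = 2 \cdot 3 = 6$)
$G{\left(52,-15 \right)} + l{\left(34 \right)} = -15 + 6 = -9$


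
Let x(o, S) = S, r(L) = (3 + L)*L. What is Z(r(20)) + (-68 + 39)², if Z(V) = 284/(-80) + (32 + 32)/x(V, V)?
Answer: 385291/460 ≈ 837.59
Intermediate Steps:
r(L) = L*(3 + L)
Z(V) = -71/20 + 64/V (Z(V) = 284/(-80) + (32 + 32)/V = 284*(-1/80) + 64/V = -71/20 + 64/V)
Z(r(20)) + (-68 + 39)² = (-71/20 + 64/((20*(3 + 20)))) + (-68 + 39)² = (-71/20 + 64/((20*23))) + (-29)² = (-71/20 + 64/460) + 841 = (-71/20 + 64*(1/460)) + 841 = (-71/20 + 16/115) + 841 = -1569/460 + 841 = 385291/460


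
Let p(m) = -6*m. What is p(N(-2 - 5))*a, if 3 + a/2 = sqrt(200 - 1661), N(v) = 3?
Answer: 108 - 36*I*sqrt(1461) ≈ 108.0 - 1376.0*I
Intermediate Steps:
a = -6 + 2*I*sqrt(1461) (a = -6 + 2*sqrt(200 - 1661) = -6 + 2*sqrt(-1461) = -6 + 2*(I*sqrt(1461)) = -6 + 2*I*sqrt(1461) ≈ -6.0 + 76.446*I)
p(N(-2 - 5))*a = (-6*3)*(-6 + 2*I*sqrt(1461)) = -18*(-6 + 2*I*sqrt(1461)) = 108 - 36*I*sqrt(1461)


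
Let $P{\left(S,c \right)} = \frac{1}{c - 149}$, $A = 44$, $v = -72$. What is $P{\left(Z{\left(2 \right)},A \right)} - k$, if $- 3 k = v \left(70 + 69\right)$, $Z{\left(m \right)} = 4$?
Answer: $- \frac{350281}{105} \approx -3336.0$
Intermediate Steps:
$P{\left(S,c \right)} = \frac{1}{-149 + c}$
$k = 3336$ ($k = - \frac{\left(-72\right) \left(70 + 69\right)}{3} = - \frac{\left(-72\right) 139}{3} = \left(- \frac{1}{3}\right) \left(-10008\right) = 3336$)
$P{\left(Z{\left(2 \right)},A \right)} - k = \frac{1}{-149 + 44} - 3336 = \frac{1}{-105} - 3336 = - \frac{1}{105} - 3336 = - \frac{350281}{105}$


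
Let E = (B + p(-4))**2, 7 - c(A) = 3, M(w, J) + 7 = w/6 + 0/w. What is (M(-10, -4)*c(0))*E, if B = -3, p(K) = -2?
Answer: -2600/3 ≈ -866.67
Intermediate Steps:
M(w, J) = -7 + w/6 (M(w, J) = -7 + (w/6 + 0/w) = -7 + (w*(1/6) + 0) = -7 + (w/6 + 0) = -7 + w/6)
c(A) = 4 (c(A) = 7 - 1*3 = 7 - 3 = 4)
E = 25 (E = (-3 - 2)**2 = (-5)**2 = 25)
(M(-10, -4)*c(0))*E = ((-7 + (1/6)*(-10))*4)*25 = ((-7 - 5/3)*4)*25 = -26/3*4*25 = -104/3*25 = -2600/3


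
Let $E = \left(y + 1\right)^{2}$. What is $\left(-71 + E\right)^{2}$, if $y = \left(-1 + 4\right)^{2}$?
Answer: $841$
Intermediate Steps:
$y = 9$ ($y = 3^{2} = 9$)
$E = 100$ ($E = \left(9 + 1\right)^{2} = 10^{2} = 100$)
$\left(-71 + E\right)^{2} = \left(-71 + 100\right)^{2} = 29^{2} = 841$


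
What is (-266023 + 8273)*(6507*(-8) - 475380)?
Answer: 135946629000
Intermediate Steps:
(-266023 + 8273)*(6507*(-8) - 475380) = -257750*(-52056 - 475380) = -257750*(-527436) = 135946629000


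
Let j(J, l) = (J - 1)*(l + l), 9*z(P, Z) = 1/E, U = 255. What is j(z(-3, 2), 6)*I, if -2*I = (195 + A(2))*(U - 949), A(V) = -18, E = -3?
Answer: -2292976/3 ≈ -7.6433e+5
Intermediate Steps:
z(P, Z) = -1/27 (z(P, Z) = (1/9)/(-3) = (1/9)*(-1/3) = -1/27)
j(J, l) = 2*l*(-1 + J) (j(J, l) = (-1 + J)*(2*l) = 2*l*(-1 + J))
I = 61419 (I = -(195 - 18)*(255 - 949)/2 = -177*(-694)/2 = -1/2*(-122838) = 61419)
j(z(-3, 2), 6)*I = (2*6*(-1 - 1/27))*61419 = (2*6*(-28/27))*61419 = -112/9*61419 = -2292976/3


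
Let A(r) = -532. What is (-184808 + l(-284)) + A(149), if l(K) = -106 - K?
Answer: -185162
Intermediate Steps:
(-184808 + l(-284)) + A(149) = (-184808 + (-106 - 1*(-284))) - 532 = (-184808 + (-106 + 284)) - 532 = (-184808 + 178) - 532 = -184630 - 532 = -185162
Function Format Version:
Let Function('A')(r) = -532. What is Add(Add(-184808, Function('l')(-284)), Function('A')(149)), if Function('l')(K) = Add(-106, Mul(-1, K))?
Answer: -185162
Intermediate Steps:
Add(Add(-184808, Function('l')(-284)), Function('A')(149)) = Add(Add(-184808, Add(-106, Mul(-1, -284))), -532) = Add(Add(-184808, Add(-106, 284)), -532) = Add(Add(-184808, 178), -532) = Add(-184630, -532) = -185162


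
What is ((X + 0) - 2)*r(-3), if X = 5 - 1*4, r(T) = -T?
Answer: -3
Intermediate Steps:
X = 1 (X = 5 - 4 = 1)
((X + 0) - 2)*r(-3) = ((1 + 0) - 2)*(-1*(-3)) = (1 - 2)*3 = -1*3 = -3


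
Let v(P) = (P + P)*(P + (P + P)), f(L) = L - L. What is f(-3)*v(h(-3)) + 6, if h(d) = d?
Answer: 6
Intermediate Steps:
f(L) = 0
v(P) = 6*P² (v(P) = (2*P)*(P + 2*P) = (2*P)*(3*P) = 6*P²)
f(-3)*v(h(-3)) + 6 = 0*(6*(-3)²) + 6 = 0*(6*9) + 6 = 0*54 + 6 = 0 + 6 = 6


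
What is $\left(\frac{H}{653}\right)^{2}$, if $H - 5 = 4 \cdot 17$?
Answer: $\frac{5329}{426409} \approx 0.012497$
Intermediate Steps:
$H = 73$ ($H = 5 + 4 \cdot 17 = 5 + 68 = 73$)
$\left(\frac{H}{653}\right)^{2} = \left(\frac{73}{653}\right)^{2} = \frac{5329}{426409}$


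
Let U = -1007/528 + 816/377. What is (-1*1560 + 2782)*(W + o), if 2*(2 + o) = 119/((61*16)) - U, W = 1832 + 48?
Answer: 1071723873811/467016 ≈ 2.2948e+6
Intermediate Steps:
W = 1880
U = 51209/199056 (U = -1007*1/528 + 816*(1/377) = -1007/528 + 816/377 = 51209/199056 ≈ 0.25726)
o = -25106467/12142416 (o = -2 + (119/((61*16)) - 1*51209/199056)/2 = -2 + (119/976 - 51209/199056)/2 = -2 + (½)*(-821635/6071208) = -2 - 821635/12142416 = -25106467/12142416 ≈ -2.0677)
(-1*1560 + 2782)*(W + o) = (-1*1560 + 2782)*(1880 - 25106467/12142416) = (-1560 + 2782)*(22802635613/12142416) = 1222*(22802635613/12142416) = 1071723873811/467016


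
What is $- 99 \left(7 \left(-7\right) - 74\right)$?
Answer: $12177$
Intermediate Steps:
$- 99 \left(7 \left(-7\right) - 74\right) = - 99 \left(-49 - 74\right) = \left(-99\right) \left(-123\right) = 12177$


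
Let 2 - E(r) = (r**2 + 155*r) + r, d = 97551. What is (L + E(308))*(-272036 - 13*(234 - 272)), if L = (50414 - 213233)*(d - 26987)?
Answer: 3119828267977692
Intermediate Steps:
L = -11489159916 (L = (50414 - 213233)*(97551 - 26987) = -162819*70564 = -11489159916)
E(r) = 2 - r**2 - 156*r (E(r) = 2 - ((r**2 + 155*r) + r) = 2 - (r**2 + 156*r) = 2 + (-r**2 - 156*r) = 2 - r**2 - 156*r)
(L + E(308))*(-272036 - 13*(234 - 272)) = (-11489159916 + (2 - 1*308**2 - 156*308))*(-272036 - 13*(234 - 272)) = (-11489159916 + (2 - 1*94864 - 48048))*(-272036 - 13*(-38)) = (-11489159916 + (2 - 94864 - 48048))*(-272036 + 494) = (-11489159916 - 142910)*(-271542) = -11489302826*(-271542) = 3119828267977692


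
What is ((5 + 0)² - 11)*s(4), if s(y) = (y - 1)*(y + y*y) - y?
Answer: 784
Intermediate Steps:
s(y) = -y + (-1 + y)*(y + y²) (s(y) = (-1 + y)*(y + y²) - y = -y + (-1 + y)*(y + y²))
((5 + 0)² - 11)*s(4) = ((5 + 0)² - 11)*(4*(-2 + 4²)) = (5² - 11)*(4*(-2 + 16)) = (25 - 11)*(4*14) = 14*56 = 784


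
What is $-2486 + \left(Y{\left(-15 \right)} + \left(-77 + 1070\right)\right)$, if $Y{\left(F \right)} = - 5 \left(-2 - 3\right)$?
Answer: $-1468$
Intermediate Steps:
$Y{\left(F \right)} = 25$ ($Y{\left(F \right)} = \left(-5\right) \left(-5\right) = 25$)
$-2486 + \left(Y{\left(-15 \right)} + \left(-77 + 1070\right)\right) = -2486 + \left(25 + \left(-77 + 1070\right)\right) = -2486 + \left(25 + 993\right) = -2486 + 1018 = -1468$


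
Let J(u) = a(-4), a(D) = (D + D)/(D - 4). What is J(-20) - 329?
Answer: -328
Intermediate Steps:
a(D) = 2*D/(-4 + D) (a(D) = (2*D)/(-4 + D) = 2*D/(-4 + D))
J(u) = 1 (J(u) = 2*(-4)/(-4 - 4) = 2*(-4)/(-8) = 2*(-4)*(-1/8) = 1)
J(-20) - 329 = 1 - 329 = -328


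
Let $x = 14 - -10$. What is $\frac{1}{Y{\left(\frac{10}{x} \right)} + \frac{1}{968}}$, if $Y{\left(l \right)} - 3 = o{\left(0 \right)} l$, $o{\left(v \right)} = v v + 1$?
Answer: $\frac{2904}{9925} \approx 0.29259$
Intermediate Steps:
$x = 24$ ($x = 14 + 10 = 24$)
$o{\left(v \right)} = 1 + v^{2}$ ($o{\left(v \right)} = v^{2} + 1 = 1 + v^{2}$)
$Y{\left(l \right)} = 3 + l$ ($Y{\left(l \right)} = 3 + \left(1 + 0^{2}\right) l = 3 + \left(1 + 0\right) l = 3 + 1 l = 3 + l$)
$\frac{1}{Y{\left(\frac{10}{x} \right)} + \frac{1}{968}} = \frac{1}{\left(3 + \frac{10}{24}\right) + \frac{1}{968}} = \frac{1}{\left(3 + 10 \cdot \frac{1}{24}\right) + \frac{1}{968}} = \frac{1}{\left(3 + \frac{5}{12}\right) + \frac{1}{968}} = \frac{1}{\frac{41}{12} + \frac{1}{968}} = \frac{1}{\frac{9925}{2904}} = \frac{2904}{9925}$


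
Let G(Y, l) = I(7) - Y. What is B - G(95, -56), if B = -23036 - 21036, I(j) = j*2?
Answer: -43991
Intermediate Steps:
I(j) = 2*j
G(Y, l) = 14 - Y (G(Y, l) = 2*7 - Y = 14 - Y)
B = -44072
B - G(95, -56) = -44072 - (14 - 1*95) = -44072 - (14 - 95) = -44072 - 1*(-81) = -44072 + 81 = -43991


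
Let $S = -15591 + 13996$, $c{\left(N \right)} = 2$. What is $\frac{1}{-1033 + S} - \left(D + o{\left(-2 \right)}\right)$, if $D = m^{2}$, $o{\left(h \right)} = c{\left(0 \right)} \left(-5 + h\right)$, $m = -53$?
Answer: $- \frac{7345261}{2628} \approx -2795.0$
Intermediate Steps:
$o{\left(h \right)} = -10 + 2 h$ ($o{\left(h \right)} = 2 \left(-5 + h\right) = -10 + 2 h$)
$S = -1595$
$D = 2809$ ($D = \left(-53\right)^{2} = 2809$)
$\frac{1}{-1033 + S} - \left(D + o{\left(-2 \right)}\right) = \frac{1}{-1033 - 1595} - \left(2809 + \left(-10 + 2 \left(-2\right)\right)\right) = \frac{1}{-2628} - \left(2809 - 14\right) = - \frac{1}{2628} - \left(2809 - 14\right) = - \frac{1}{2628} - 2795 = - \frac{7345261}{2628}$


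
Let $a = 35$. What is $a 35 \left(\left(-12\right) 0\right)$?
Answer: $0$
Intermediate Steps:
$a 35 \left(\left(-12\right) 0\right) = 35 \cdot 35 \left(\left(-12\right) 0\right) = 1225 \cdot 0 = 0$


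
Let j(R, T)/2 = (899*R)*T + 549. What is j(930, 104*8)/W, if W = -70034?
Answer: -695610789/35017 ≈ -19865.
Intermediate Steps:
j(R, T) = 1098 + 1798*R*T (j(R, T) = 2*((899*R)*T + 549) = 2*(899*R*T + 549) = 2*(549 + 899*R*T) = 1098 + 1798*R*T)
j(930, 104*8)/W = (1098 + 1798*930*(104*8))/(-70034) = (1098 + 1798*930*832)*(-1/70034) = (1098 + 1391220480)*(-1/70034) = 1391221578*(-1/70034) = -695610789/35017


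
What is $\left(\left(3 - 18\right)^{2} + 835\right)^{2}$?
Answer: $1123600$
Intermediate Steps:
$\left(\left(3 - 18\right)^{2} + 835\right)^{2} = \left(\left(-15\right)^{2} + 835\right)^{2} = \left(225 + 835\right)^{2} = 1060^{2} = 1123600$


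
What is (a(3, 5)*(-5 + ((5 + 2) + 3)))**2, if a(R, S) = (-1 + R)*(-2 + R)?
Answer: 100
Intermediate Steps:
(a(3, 5)*(-5 + ((5 + 2) + 3)))**2 = ((2 + 3**2 - 3*3)*(-5 + ((5 + 2) + 3)))**2 = ((2 + 9 - 9)*(-5 + (7 + 3)))**2 = (2*(-5 + 10))**2 = (2*5)**2 = 10**2 = 100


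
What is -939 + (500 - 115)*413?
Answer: 158066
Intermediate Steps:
-939 + (500 - 115)*413 = -939 + 385*413 = -939 + 159005 = 158066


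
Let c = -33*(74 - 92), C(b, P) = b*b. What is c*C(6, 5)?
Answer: 21384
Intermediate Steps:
C(b, P) = b²
c = 594 (c = -33*(-18) = 594)
c*C(6, 5) = 594*6² = 594*36 = 21384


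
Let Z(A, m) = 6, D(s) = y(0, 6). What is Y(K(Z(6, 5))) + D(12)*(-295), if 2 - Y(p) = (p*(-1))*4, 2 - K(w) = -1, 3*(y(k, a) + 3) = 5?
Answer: 1222/3 ≈ 407.33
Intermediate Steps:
y(k, a) = -4/3 (y(k, a) = -3 + (1/3)*5 = -3 + 5/3 = -4/3)
D(s) = -4/3
K(w) = 3 (K(w) = 2 - 1*(-1) = 2 + 1 = 3)
Y(p) = 2 + 4*p (Y(p) = 2 - p*(-1)*4 = 2 - (-p)*4 = 2 - (-4)*p = 2 + 4*p)
Y(K(Z(6, 5))) + D(12)*(-295) = (2 + 4*3) - 4/3*(-295) = (2 + 12) + 1180/3 = 14 + 1180/3 = 1222/3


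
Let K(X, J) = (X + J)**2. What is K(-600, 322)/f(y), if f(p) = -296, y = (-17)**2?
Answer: -19321/74 ≈ -261.09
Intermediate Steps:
y = 289
K(X, J) = (J + X)**2
K(-600, 322)/f(y) = (322 - 600)**2/(-296) = (-278)**2*(-1/296) = 77284*(-1/296) = -19321/74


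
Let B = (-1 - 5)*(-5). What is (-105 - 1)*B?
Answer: -3180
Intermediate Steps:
B = 30 (B = -6*(-5) = 30)
(-105 - 1)*B = (-105 - 1)*30 = -106*30 = -3180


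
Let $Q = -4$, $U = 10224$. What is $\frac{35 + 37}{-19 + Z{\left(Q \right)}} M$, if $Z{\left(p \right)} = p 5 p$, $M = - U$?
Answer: $- \frac{736128}{61} \approx -12068.0$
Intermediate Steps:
$M = -10224$ ($M = \left(-1\right) 10224 = -10224$)
$Z{\left(p \right)} = 5 p^{2}$ ($Z{\left(p \right)} = 5 p p = 5 p^{2}$)
$\frac{35 + 37}{-19 + Z{\left(Q \right)}} M = \frac{35 + 37}{-19 + 5 \left(-4\right)^{2}} \left(-10224\right) = \frac{72}{-19 + 5 \cdot 16} \left(-10224\right) = \frac{72}{-19 + 80} \left(-10224\right) = \frac{72}{61} \left(-10224\right) = - \frac{736128}{61}$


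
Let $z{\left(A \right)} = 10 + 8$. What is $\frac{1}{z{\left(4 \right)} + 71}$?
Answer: $\frac{1}{89} \approx 0.011236$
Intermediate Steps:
$z{\left(A \right)} = 18$
$\frac{1}{z{\left(4 \right)} + 71} = \frac{1}{18 + 71} = \frac{1}{89}$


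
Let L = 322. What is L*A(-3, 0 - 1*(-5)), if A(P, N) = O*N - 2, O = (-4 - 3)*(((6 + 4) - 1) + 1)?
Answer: -113344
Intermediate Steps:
O = -70 (O = -7*((10 - 1) + 1) = -7*(9 + 1) = -7*10 = -70)
A(P, N) = -2 - 70*N (A(P, N) = -70*N - 2 = -2 - 70*N)
L*A(-3, 0 - 1*(-5)) = 322*(-2 - 70*(0 - 1*(-5))) = 322*(-2 - 70*(0 + 5)) = 322*(-2 - 70*5) = 322*(-2 - 350) = 322*(-352) = -113344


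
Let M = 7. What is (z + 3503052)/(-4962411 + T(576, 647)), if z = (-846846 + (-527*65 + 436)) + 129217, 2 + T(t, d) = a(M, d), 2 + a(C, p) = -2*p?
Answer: -2751604/4963709 ≈ -0.55434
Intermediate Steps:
a(C, p) = -2 - 2*p
T(t, d) = -4 - 2*d (T(t, d) = -2 + (-2 - 2*d) = -4 - 2*d)
z = -751448 (z = (-846846 + (-34255 + 436)) + 129217 = (-846846 - 33819) + 129217 = -880665 + 129217 = -751448)
(z + 3503052)/(-4962411 + T(576, 647)) = (-751448 + 3503052)/(-4962411 + (-4 - 2*647)) = 2751604/(-4962411 + (-4 - 1294)) = 2751604/(-4962411 - 1298) = 2751604/(-4963709) = 2751604*(-1/4963709) = -2751604/4963709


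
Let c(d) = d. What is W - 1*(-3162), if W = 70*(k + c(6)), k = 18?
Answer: 4842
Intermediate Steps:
W = 1680 (W = 70*(18 + 6) = 70*24 = 1680)
W - 1*(-3162) = 1680 - 1*(-3162) = 1680 + 3162 = 4842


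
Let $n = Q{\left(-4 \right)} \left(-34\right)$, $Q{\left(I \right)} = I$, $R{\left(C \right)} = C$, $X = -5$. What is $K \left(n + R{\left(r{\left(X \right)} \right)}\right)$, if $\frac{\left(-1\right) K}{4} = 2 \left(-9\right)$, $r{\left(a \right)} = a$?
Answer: $9432$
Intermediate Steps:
$K = 72$ ($K = - 4 \cdot 2 \left(-9\right) = \left(-4\right) \left(-18\right) = 72$)
$n = 136$ ($n = \left(-4\right) \left(-34\right) = 136$)
$K \left(n + R{\left(r{\left(X \right)} \right)}\right) = 72 \left(136 - 5\right) = 72 \cdot 131 = 9432$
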